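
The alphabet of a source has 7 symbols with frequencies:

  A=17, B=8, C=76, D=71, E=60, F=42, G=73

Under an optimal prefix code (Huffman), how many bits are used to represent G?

2

Build the tree from the bottom:
combine B(8), A(17) → 25
combine 25, F(42) → 67
combine E(60), 67 → 127
combine D(71), G(73) → 144
combine C(76), 127 → 203
combine 144, 203 → 347
G sits 2 levels below the root, so its codeword is 2 bits.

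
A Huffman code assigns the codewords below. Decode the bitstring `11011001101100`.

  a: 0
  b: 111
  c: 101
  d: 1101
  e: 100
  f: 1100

Read left to right; each codeword is recognised as soon as it completes (prefix code):
  1101→d | 100→e | 1101→d | 100→e
Decoded message: dede

dede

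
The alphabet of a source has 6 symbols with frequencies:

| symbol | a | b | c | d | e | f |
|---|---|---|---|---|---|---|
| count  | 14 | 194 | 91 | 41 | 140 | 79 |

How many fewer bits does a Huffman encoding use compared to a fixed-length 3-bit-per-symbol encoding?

Fixed-length: 3 bits × 559 symbols = 1677 bits.
Huffman merges:
merge a(14) and d(41): 55
merge 55 and f(79): 134
merge c(91) and 134: 225
merge e(140) and b(194): 334
merge 225 and 334: 559
Huffman total = 55 + 134 + 225 + 334 + 559 = 1307 bits.
Saving = 1677 − 1307 = 370 bits.

370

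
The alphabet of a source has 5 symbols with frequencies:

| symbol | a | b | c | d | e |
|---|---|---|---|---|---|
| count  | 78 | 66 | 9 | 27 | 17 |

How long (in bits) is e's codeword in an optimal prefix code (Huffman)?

Build the tree from the bottom:
c(9) + e(17) → 26
26 + d(27) → 53
53 + b(66) → 119
a(78) + 119 → 197
e sits 4 levels below the root, so its codeword is 4 bits.

4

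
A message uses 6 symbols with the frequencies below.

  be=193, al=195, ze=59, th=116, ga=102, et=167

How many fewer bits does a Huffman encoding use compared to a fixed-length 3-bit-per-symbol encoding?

394

Fixed-length: 3 bits × 832 symbols = 2496 bits.
Huffman merges:
ze(59) + ga(102) → 161
th(116) + 161 → 277
et(167) + be(193) → 360
al(195) + 277 → 472
360 + 472 → 832
Huffman total = 161 + 277 + 360 + 472 + 832 = 2102 bits.
Saving = 2496 − 2102 = 394 bits.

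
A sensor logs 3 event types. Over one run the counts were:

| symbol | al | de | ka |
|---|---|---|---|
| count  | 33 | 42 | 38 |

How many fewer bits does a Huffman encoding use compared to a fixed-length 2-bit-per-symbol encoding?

42

Fixed-length: 2 bits × 113 symbols = 226 bits.
Huffman merges:
merge al(33) and ka(38): 71
merge de(42) and 71: 113
Huffman total = 71 + 113 = 184 bits.
Saving = 226 − 184 = 42 bits.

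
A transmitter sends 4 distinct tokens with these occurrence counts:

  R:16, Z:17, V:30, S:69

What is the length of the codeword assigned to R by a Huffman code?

Repeatedly merge the two smallest:
combine R(16), Z(17) → 33
combine V(30), 33 → 63
combine 63, S(69) → 132
R sits 3 levels below the root, so its codeword is 3 bits.

3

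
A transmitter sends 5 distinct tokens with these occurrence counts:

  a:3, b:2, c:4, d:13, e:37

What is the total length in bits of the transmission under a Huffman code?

Greedily combine the two least-frequent nodes:
b(2) + a(3) → 5
c(4) + 5 → 9
9 + d(13) → 22
22 + e(37) → 59
The encoded length is the sum of every internal node's weight: 5 + 9 + 22 + 59 = 95 bits.

95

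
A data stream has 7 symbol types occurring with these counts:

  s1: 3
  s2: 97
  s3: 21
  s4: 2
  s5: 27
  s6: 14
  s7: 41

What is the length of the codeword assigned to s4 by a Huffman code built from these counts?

6

Repeatedly merge the two smallest:
combine s4(2), s1(3) → 5
combine 5, s6(14) → 19
combine 19, s3(21) → 40
combine s5(27), 40 → 67
combine s7(41), 67 → 108
combine s2(97), 108 → 205
s4 sits 6 levels below the root, so its codeword is 6 bits.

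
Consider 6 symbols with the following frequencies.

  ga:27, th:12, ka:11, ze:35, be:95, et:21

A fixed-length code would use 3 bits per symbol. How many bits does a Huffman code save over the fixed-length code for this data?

Fixed-length: 3 bits × 201 symbols = 603 bits.
Huffman merges:
combine ka(11), th(12) → 23
combine et(21), 23 → 44
combine ga(27), ze(35) → 62
combine 44, 62 → 106
combine be(95), 106 → 201
Huffman total = 23 + 44 + 62 + 106 + 201 = 436 bits.
Saving = 603 − 436 = 167 bits.

167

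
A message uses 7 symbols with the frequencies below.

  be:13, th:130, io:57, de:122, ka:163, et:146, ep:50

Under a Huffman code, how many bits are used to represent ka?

2

Build the tree from the bottom:
merge be(13) and ep(50): 63
merge io(57) and 63: 120
merge 120 and de(122): 242
merge th(130) and et(146): 276
merge ka(163) and 242: 405
merge 276 and 405: 681
ka sits 2 levels below the root, so its codeword is 2 bits.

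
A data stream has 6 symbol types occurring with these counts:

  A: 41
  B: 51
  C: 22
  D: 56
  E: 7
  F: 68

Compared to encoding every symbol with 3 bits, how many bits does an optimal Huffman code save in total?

146

Fixed-length: 3 bits × 245 symbols = 735 bits.
Huffman merges:
combine E(7), C(22) → 29
combine 29, A(41) → 70
combine B(51), D(56) → 107
combine F(68), 70 → 138
combine 107, 138 → 245
Huffman total = 29 + 70 + 107 + 138 + 245 = 589 bits.
Saving = 735 − 589 = 146 bits.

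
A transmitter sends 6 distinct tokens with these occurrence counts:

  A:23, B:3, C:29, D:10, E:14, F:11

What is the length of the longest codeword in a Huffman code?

4

Merge the two lowest-weight nodes at each step:
combine B(3), D(10) → 13
combine F(11), 13 → 24
combine E(14), A(23) → 37
combine 24, C(29) → 53
combine 37, 53 → 90
The first pair merged (B, D) ends up deepest, at depth 4.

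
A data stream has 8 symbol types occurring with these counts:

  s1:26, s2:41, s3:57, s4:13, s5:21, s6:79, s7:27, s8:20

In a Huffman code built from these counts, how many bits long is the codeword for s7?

Huffman merges, smallest pair first:
merge s4(13) and s8(20): 33
merge s5(21) and s1(26): 47
merge s7(27) and 33: 60
merge s2(41) and 47: 88
merge s3(57) and 60: 117
merge s6(79) and 88: 167
merge 117 and 167: 284
s7 sits 3 levels below the root, so its codeword is 3 bits.

3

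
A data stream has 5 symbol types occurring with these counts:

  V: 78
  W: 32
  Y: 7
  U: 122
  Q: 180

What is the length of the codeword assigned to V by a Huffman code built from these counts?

Build the tree from the bottom:
combine Y(7), W(32) → 39
combine 39, V(78) → 117
combine 117, U(122) → 239
combine Q(180), 239 → 419
V sits 3 levels below the root, so its codeword is 3 bits.

3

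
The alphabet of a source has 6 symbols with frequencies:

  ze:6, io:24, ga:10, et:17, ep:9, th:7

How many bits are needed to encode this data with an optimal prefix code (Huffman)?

Merge the two smallest weights repeatedly:
combine ze(6), th(7) → 13
combine ep(9), ga(10) → 19
combine 13, et(17) → 30
combine 19, io(24) → 43
combine 30, 43 → 73
Total encoded bits = sum of merged weights = 13 + 19 + 30 + 43 + 73 = 178.

178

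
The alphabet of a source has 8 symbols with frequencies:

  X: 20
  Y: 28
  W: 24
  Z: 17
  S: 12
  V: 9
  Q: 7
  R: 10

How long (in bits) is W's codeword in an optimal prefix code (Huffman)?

Repeatedly merge the two smallest:
merge Q(7) and V(9): 16
merge R(10) and S(12): 22
merge 16 and Z(17): 33
merge X(20) and 22: 42
merge W(24) and Y(28): 52
merge 33 and 42: 75
merge 52 and 75: 127
W sits 2 levels below the root, so its codeword is 2 bits.

2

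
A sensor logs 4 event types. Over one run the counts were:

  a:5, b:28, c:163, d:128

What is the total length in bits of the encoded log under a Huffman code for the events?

518

Merge the two smallest weights repeatedly:
merge a(5) and b(28): 33
merge 33 and d(128): 161
merge 161 and c(163): 324
Each symbol's bit-cost is frequency × depth; summing gives 518 bits (equivalently 33 + 161 + 324).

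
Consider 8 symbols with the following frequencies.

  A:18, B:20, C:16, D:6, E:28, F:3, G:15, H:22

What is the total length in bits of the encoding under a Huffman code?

365

Greedily combine the two least-frequent nodes:
merge F(3) and D(6): 9
merge 9 and G(15): 24
merge C(16) and A(18): 34
merge B(20) and H(22): 42
merge 24 and E(28): 52
merge 34 and 42: 76
merge 52 and 76: 128
The encoded length is the sum of every internal node's weight: 9 + 24 + 34 + 42 + 52 + 76 + 128 = 365 bits.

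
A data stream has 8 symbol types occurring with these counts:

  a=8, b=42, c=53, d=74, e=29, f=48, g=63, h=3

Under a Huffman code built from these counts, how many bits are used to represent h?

5

Repeatedly merge the two smallest:
merge h(3) and a(8): 11
merge 11 and e(29): 40
merge 40 and b(42): 82
merge f(48) and c(53): 101
merge g(63) and d(74): 137
merge 82 and 101: 183
merge 137 and 183: 320
The subtree containing h is merged 5 times, so code length = 5.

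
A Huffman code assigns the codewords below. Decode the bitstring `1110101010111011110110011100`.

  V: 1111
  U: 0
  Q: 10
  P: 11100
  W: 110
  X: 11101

XUQQXXQUP

Read left to right; each codeword is recognised as soon as it completes (prefix code):
  11101→X | 0→U | 10→Q | 10→Q | 11101→X | 11101→X | 10→Q | 0→U | 11100→P
Decoded message: XUQQXXQUP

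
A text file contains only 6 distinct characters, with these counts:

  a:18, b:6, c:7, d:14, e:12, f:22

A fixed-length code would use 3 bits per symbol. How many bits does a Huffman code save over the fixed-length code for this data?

41

Fixed-length: 3 bits × 79 symbols = 237 bits.
Huffman merges:
b(6) + c(7) → 13
e(12) + 13 → 25
d(14) + a(18) → 32
f(22) + 25 → 47
32 + 47 → 79
Huffman total = 13 + 25 + 32 + 47 + 79 = 196 bits.
Saving = 237 − 196 = 41 bits.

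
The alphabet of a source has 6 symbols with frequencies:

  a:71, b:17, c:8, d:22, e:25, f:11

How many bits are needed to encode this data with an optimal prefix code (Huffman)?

Build the Huffman tree bottom-up:
merge c(8) and f(11): 19
merge b(17) and 19: 36
merge d(22) and e(25): 47
merge 36 and 47: 83
merge a(71) and 83: 154
Total encoded bits = sum of merged weights = 19 + 36 + 47 + 83 + 154 = 339.

339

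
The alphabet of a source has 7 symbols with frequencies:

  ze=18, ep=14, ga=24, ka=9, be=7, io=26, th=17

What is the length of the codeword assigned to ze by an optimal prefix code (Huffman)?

Build the tree from the bottom:
be(7) + ka(9) → 16
ep(14) + 16 → 30
th(17) + ze(18) → 35
ga(24) + io(26) → 50
30 + 35 → 65
50 + 65 → 115
The subtree containing ze is merged 3 times, so code length = 3.

3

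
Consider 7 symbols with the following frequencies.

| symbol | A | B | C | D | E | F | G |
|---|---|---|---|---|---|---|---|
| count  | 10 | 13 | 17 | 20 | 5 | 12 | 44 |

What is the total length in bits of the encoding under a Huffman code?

Merge the two smallest weights repeatedly:
combine E(5), A(10) → 15
combine F(12), B(13) → 25
combine 15, C(17) → 32
combine D(20), 25 → 45
combine 32, G(44) → 76
combine 45, 76 → 121
The encoded length is the sum of every internal node's weight: 15 + 25 + 32 + 45 + 76 + 121 = 314 bits.

314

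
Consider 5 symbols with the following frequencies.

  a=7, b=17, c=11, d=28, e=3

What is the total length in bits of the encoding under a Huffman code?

Build the Huffman tree bottom-up:
merge e(3) and a(7): 10
merge 10 and c(11): 21
merge b(17) and 21: 38
merge d(28) and 38: 66
Total encoded bits = sum of merged weights = 10 + 21 + 38 + 66 = 135.

135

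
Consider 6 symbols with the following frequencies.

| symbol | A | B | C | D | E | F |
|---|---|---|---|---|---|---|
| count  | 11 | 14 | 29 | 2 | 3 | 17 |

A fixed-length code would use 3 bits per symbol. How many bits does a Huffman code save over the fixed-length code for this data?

Fixed-length: 3 bits × 76 symbols = 228 bits.
Huffman merges:
D(2) + E(3) → 5
5 + A(11) → 16
B(14) + 16 → 30
F(17) + C(29) → 46
30 + 46 → 76
Huffman total = 5 + 16 + 30 + 46 + 76 = 173 bits.
Saving = 228 − 173 = 55 bits.

55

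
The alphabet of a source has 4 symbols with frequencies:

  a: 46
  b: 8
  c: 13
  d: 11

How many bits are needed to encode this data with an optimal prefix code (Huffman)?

129

Merge the two smallest weights repeatedly:
b(8) + d(11) → 19
c(13) + 19 → 32
32 + a(46) → 78
The encoded length is the sum of every internal node's weight: 19 + 32 + 78 = 129 bits.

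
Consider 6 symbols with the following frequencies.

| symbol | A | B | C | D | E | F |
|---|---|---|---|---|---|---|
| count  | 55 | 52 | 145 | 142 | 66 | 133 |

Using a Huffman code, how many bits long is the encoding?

1466

Merge the two smallest weights repeatedly:
B(52) + A(55) → 107
E(66) + 107 → 173
F(133) + D(142) → 275
C(145) + 173 → 318
275 + 318 → 593
The encoded length is the sum of every internal node's weight: 107 + 173 + 275 + 318 + 593 = 1466 bits.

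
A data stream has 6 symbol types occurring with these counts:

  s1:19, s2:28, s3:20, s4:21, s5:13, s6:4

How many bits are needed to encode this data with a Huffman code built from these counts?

Merge the two smallest weights repeatedly:
combine s6(4), s5(13) → 17
combine 17, s1(19) → 36
combine s3(20), s4(21) → 41
combine s2(28), 36 → 64
combine 41, 64 → 105
The encoded length is the sum of every internal node's weight: 17 + 36 + 41 + 64 + 105 = 263 bits.

263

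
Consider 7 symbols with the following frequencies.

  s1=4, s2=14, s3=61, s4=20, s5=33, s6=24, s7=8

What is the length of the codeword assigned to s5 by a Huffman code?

3

Huffman merges, smallest pair first:
s1(4) + s7(8) → 12
12 + s2(14) → 26
s4(20) + s6(24) → 44
26 + s5(33) → 59
44 + 59 → 103
s3(61) + 103 → 164
s5 sits 3 levels below the root, so its codeword is 3 bits.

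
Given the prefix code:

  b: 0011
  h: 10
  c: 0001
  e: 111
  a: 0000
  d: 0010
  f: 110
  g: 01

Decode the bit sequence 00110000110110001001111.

baffdge

Read left to right; each codeword is recognised as soon as it completes (prefix code):
  0011→b | 0000→a | 110→f | 110→f | 0010→d | 01→g | 111→e
Decoded message: baffdge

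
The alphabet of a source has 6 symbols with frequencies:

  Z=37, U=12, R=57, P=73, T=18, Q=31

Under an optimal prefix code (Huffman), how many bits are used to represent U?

Repeatedly merge the two smallest:
merge U(12) and T(18): 30
merge 30 and Q(31): 61
merge Z(37) and R(57): 94
merge 61 and P(73): 134
merge 94 and 134: 228
U's leaf is at depth 4, giving a 4-bit codeword.

4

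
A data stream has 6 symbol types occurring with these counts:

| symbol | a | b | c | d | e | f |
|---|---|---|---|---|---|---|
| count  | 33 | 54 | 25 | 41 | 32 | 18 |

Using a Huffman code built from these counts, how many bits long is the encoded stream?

514

Merge the two smallest weights repeatedly:
combine f(18), c(25) → 43
combine e(32), a(33) → 65
combine d(41), 43 → 84
combine b(54), 65 → 119
combine 84, 119 → 203
Total encoded bits = sum of merged weights = 43 + 65 + 84 + 119 + 203 = 514.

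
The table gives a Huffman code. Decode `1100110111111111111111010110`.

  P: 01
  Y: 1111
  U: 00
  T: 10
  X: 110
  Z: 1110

XPTYYYZTX

Read left to right; each codeword is recognised as soon as it completes (prefix code):
  110→X | 01→P | 10→T | 1111→Y | 1111→Y | 1111→Y | 1110→Z | 10→T | 110→X
Decoded message: XPTYYYZTX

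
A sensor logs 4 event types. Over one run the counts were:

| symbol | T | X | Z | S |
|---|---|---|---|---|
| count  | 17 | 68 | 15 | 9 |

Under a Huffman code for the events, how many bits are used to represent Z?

3

Huffman merges, smallest pair first:
S(9) + Z(15) → 24
T(17) + 24 → 41
41 + X(68) → 109
Z sits 3 levels below the root, so its codeword is 3 bits.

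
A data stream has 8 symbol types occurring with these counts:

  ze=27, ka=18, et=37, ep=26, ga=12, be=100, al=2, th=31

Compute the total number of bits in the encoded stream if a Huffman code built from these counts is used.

Build the Huffman tree bottom-up:
al(2) + ga(12) → 14
14 + ka(18) → 32
ep(26) + ze(27) → 53
th(31) + 32 → 63
et(37) + 53 → 90
63 + 90 → 153
be(100) + 153 → 253
Each symbol's bit-cost is frequency × depth; summing gives 658 bits (equivalently 14 + 32 + 53 + 63 + 90 + 153 + 253).

658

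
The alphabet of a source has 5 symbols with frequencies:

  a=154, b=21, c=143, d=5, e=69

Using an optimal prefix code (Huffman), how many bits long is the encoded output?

Greedily combine the two least-frequent nodes:
merge d(5) and b(21): 26
merge 26 and e(69): 95
merge 95 and c(143): 238
merge a(154) and 238: 392
Each symbol's bit-cost is frequency × depth; summing gives 751 bits (equivalently 26 + 95 + 238 + 392).

751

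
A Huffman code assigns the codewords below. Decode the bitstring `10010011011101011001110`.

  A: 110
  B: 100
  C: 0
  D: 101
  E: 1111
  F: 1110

BBAFDBF

Read left to right; each codeword is recognised as soon as it completes (prefix code):
  100→B | 100→B | 110→A | 1110→F | 101→D | 100→B | 1110→F
Decoded message: BBAFDBF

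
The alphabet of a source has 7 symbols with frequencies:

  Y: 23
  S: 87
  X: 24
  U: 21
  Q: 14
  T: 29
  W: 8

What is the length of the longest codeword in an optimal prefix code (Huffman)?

Merge the two lowest-weight nodes at each step:
merge W(8) and Q(14): 22
merge U(21) and 22: 43
merge Y(23) and X(24): 47
merge T(29) and 43: 72
merge 47 and 72: 119
merge S(87) and 119: 206
Maximum depth reached is 5.

5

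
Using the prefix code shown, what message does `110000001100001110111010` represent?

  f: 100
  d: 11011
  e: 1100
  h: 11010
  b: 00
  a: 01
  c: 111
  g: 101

ebbebcah

Read left to right; each codeword is recognised as soon as it completes (prefix code):
  1100→e | 00→b | 00→b | 1100→e | 00→b | 111→c | 01→a | 11010→h
Decoded message: ebbebcah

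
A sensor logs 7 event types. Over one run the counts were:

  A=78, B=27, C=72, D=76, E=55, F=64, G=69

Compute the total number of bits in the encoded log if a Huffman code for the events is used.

Greedily combine the two least-frequent nodes:
merge B(27) and E(55): 82
merge F(64) and G(69): 133
merge C(72) and D(76): 148
merge A(78) and 82: 160
merge 133 and 148: 281
merge 160 and 281: 441
Each symbol's bit-cost is frequency × depth; summing gives 1245 bits (equivalently 82 + 133 + 148 + 160 + 281 + 441).

1245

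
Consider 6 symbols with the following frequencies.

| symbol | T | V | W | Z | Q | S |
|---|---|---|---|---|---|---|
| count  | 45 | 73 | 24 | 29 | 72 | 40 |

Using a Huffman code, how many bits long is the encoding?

Build the Huffman tree bottom-up:
W(24) + Z(29) → 53
S(40) + T(45) → 85
53 + Q(72) → 125
V(73) + 85 → 158
125 + 158 → 283
Each symbol's bit-cost is frequency × depth; summing gives 704 bits (equivalently 53 + 85 + 125 + 158 + 283).

704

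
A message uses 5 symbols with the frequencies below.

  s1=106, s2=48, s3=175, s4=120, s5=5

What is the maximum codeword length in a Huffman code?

Merge the two lowest-weight nodes at each step:
combine s5(5), s2(48) → 53
combine 53, s1(106) → 159
combine s4(120), 159 → 279
combine s3(175), 279 → 454
Maximum depth reached is 4.

4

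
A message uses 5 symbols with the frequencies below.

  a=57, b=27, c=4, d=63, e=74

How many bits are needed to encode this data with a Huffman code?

Build the Huffman tree bottom-up:
merge c(4) and b(27): 31
merge 31 and a(57): 88
merge d(63) and e(74): 137
merge 88 and 137: 225
Total encoded bits = sum of merged weights = 31 + 88 + 137 + 225 = 481.

481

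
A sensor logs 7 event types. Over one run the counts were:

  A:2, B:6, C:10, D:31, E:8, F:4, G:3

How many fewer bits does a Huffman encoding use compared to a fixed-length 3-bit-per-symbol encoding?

48

Fixed-length: 3 bits × 64 symbols = 192 bits.
Huffman merges:
combine A(2), G(3) → 5
combine F(4), 5 → 9
combine B(6), E(8) → 14
combine 9, C(10) → 19
combine 14, 19 → 33
combine D(31), 33 → 64
Huffman total = 5 + 9 + 14 + 19 + 33 + 64 = 144 bits.
Saving = 192 − 144 = 48 bits.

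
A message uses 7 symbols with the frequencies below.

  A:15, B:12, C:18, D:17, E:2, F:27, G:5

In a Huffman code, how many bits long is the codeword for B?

Huffman merges, smallest pair first:
E(2) + G(5) → 7
7 + B(12) → 19
A(15) + D(17) → 32
C(18) + 19 → 37
F(27) + 32 → 59
37 + 59 → 96
B sits 3 levels below the root, so its codeword is 3 bits.

3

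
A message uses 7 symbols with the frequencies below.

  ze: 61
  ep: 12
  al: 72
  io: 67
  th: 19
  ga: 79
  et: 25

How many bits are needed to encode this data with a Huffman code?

874

Build the Huffman tree bottom-up:
ep(12) + th(19) → 31
et(25) + 31 → 56
56 + ze(61) → 117
io(67) + al(72) → 139
ga(79) + 117 → 196
139 + 196 → 335
The encoded length is the sum of every internal node's weight: 31 + 56 + 117 + 139 + 196 + 335 = 874 bits.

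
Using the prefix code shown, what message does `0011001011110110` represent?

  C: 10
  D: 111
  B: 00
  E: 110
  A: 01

BEAADAC

Read left to right; each codeword is recognised as soon as it completes (prefix code):
  00→B | 110→E | 01→A | 01→A | 111→D | 01→A | 10→C
Decoded message: BEAADAC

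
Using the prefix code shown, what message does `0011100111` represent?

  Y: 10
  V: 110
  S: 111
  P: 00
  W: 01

PSPS

Read left to right; each codeword is recognised as soon as it completes (prefix code):
  00→P | 111→S | 00→P | 111→S
Decoded message: PSPS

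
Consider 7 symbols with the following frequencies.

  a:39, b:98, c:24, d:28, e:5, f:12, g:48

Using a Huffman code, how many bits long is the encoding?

624

Build the Huffman tree bottom-up:
combine e(5), f(12) → 17
combine 17, c(24) → 41
combine d(28), a(39) → 67
combine 41, g(48) → 89
combine 67, 89 → 156
combine b(98), 156 → 254
Total encoded bits = sum of merged weights = 17 + 41 + 67 + 89 + 156 + 254 = 624.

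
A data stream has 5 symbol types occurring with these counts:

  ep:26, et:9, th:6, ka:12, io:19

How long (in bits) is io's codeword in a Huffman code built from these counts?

2

Repeatedly merge the two smallest:
merge th(6) and et(9): 15
merge ka(12) and 15: 27
merge io(19) and ep(26): 45
merge 27 and 45: 72
io's leaf is at depth 2, giving a 2-bit codeword.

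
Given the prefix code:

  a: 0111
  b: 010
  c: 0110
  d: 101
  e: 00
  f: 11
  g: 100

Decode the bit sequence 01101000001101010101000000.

cgecdbgee

Read left to right; each codeword is recognised as soon as it completes (prefix code):
  0110→c | 100→g | 00→e | 0110→c | 101→d | 010→b | 100→g | 00→e | 00→e
Decoded message: cgecdbgee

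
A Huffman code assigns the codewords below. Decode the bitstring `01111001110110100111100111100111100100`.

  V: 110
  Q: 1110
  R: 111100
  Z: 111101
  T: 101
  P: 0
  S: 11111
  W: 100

Read left to right; each codeword is recognised as soon as it completes (prefix code):
  0→P | 111100→R | 1110→Q | 110→V | 100→W | 111100→R | 111100→R | 111100→R | 100→W
Decoded message: PRQVWRRRW

PRQVWRRRW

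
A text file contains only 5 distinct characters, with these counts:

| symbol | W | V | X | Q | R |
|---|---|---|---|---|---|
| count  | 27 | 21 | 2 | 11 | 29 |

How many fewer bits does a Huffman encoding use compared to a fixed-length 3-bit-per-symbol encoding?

Fixed-length: 3 bits × 90 symbols = 270 bits.
Huffman merges:
combine X(2), Q(11) → 13
combine 13, V(21) → 34
combine W(27), R(29) → 56
combine 34, 56 → 90
Huffman total = 13 + 34 + 56 + 90 = 193 bits.
Saving = 270 − 193 = 77 bits.

77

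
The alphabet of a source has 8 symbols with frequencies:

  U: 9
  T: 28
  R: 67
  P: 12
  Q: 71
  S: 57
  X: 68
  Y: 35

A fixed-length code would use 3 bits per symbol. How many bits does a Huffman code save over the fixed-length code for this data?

Fixed-length: 3 bits × 347 symbols = 1041 bits.
Huffman merges:
U(9) + P(12) → 21
21 + T(28) → 49
Y(35) + 49 → 84
S(57) + R(67) → 124
X(68) + Q(71) → 139
84 + 124 → 208
139 + 208 → 347
Huffman total = 21 + 49 + 84 + 124 + 139 + 208 + 347 = 972 bits.
Saving = 1041 − 972 = 69 bits.

69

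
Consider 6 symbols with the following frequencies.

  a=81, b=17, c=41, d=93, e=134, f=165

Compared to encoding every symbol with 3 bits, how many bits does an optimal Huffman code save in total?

334

Fixed-length: 3 bits × 531 symbols = 1593 bits.
Huffman merges:
merge b(17) and c(41): 58
merge 58 and a(81): 139
merge d(93) and e(134): 227
merge 139 and f(165): 304
merge 227 and 304: 531
Huffman total = 58 + 139 + 227 + 304 + 531 = 1259 bits.
Saving = 1593 − 1259 = 334 bits.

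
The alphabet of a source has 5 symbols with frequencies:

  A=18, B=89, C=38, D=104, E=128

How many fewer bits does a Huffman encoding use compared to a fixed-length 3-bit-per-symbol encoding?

Fixed-length: 3 bits × 377 symbols = 1131 bits.
Huffman merges:
combine A(18), C(38) → 56
combine 56, B(89) → 145
combine D(104), E(128) → 232
combine 145, 232 → 377
Huffman total = 56 + 145 + 232 + 377 = 810 bits.
Saving = 1131 − 810 = 321 bits.

321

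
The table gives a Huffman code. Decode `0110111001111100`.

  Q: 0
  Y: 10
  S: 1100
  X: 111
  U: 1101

Read left to right; each codeword is recognised as soon as it completes (prefix code):
  0→Q | 1101→U | 1100→S | 111→X | 1100→S
Decoded message: QUSXS

QUSXS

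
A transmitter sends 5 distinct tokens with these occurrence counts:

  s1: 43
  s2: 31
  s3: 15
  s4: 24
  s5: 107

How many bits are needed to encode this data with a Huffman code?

Merge the two smallest weights repeatedly:
s3(15) + s4(24) → 39
s2(31) + 39 → 70
s1(43) + 70 → 113
s5(107) + 113 → 220
The encoded length is the sum of every internal node's weight: 39 + 70 + 113 + 220 = 442 bits.

442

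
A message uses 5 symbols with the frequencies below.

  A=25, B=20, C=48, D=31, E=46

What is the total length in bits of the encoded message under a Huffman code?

Build the Huffman tree bottom-up:
combine B(20), A(25) → 45
combine D(31), 45 → 76
combine E(46), C(48) → 94
combine 76, 94 → 170
Total encoded bits = sum of merged weights = 45 + 76 + 94 + 170 = 385.

385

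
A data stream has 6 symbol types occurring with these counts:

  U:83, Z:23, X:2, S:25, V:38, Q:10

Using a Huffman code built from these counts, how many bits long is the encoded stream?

Greedily combine the two least-frequent nodes:
X(2) + Q(10) → 12
12 + Z(23) → 35
S(25) + 35 → 60
V(38) + 60 → 98
U(83) + 98 → 181
Total encoded bits = sum of merged weights = 12 + 35 + 60 + 98 + 181 = 386.

386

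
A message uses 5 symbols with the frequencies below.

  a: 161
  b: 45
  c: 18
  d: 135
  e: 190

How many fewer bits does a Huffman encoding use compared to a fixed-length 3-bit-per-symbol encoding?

Fixed-length: 3 bits × 549 symbols = 1647 bits.
Huffman merges:
combine c(18), b(45) → 63
combine 63, d(135) → 198
combine a(161), e(190) → 351
combine 198, 351 → 549
Huffman total = 63 + 198 + 351 + 549 = 1161 bits.
Saving = 1647 − 1161 = 486 bits.

486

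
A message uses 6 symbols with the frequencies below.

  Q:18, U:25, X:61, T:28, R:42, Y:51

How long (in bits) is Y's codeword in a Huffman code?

Build the tree from the bottom:
Q(18) + U(25) → 43
T(28) + R(42) → 70
43 + Y(51) → 94
X(61) + 70 → 131
94 + 131 → 225
Y's leaf is at depth 2, giving a 2-bit codeword.

2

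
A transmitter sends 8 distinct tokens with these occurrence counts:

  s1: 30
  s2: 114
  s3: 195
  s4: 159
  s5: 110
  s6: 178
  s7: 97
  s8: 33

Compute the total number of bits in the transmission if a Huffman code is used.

Build the Huffman tree bottom-up:
merge s1(30) and s8(33): 63
merge 63 and s7(97): 160
merge s5(110) and s2(114): 224
merge s4(159) and 160: 319
merge s6(178) and s3(195): 373
merge 224 and 319: 543
merge 373 and 543: 916
Each symbol's bit-cost is frequency × depth; summing gives 2598 bits (equivalently 63 + 160 + 224 + 319 + 373 + 543 + 916).

2598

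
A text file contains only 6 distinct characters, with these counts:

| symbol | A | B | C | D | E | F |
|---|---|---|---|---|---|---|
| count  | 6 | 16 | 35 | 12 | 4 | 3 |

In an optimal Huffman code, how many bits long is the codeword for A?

Build the tree from the bottom:
merge F(3) and E(4): 7
merge A(6) and 7: 13
merge D(12) and 13: 25
merge B(16) and 25: 41
merge C(35) and 41: 76
A sits 4 levels below the root, so its codeword is 4 bits.

4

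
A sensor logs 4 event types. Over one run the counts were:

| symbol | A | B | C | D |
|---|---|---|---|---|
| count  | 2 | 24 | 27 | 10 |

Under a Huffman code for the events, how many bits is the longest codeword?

3

Merge the two lowest-weight nodes at each step:
A(2) + D(10) → 12
12 + B(24) → 36
C(27) + 36 → 63
The first pair merged (A, D) ends up deepest, at depth 3.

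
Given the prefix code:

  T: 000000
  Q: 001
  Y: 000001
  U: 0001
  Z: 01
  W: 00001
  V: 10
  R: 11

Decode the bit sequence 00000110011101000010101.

YVZRZWZZ

Read left to right; each codeword is recognised as soon as it completes (prefix code):
  000001→Y | 10→V | 01→Z | 11→R | 01→Z | 00001→W | 01→Z | 01→Z
Decoded message: YVZRZWZZ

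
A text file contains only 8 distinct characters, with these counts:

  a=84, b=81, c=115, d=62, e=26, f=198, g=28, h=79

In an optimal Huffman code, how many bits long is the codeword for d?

3

Build the tree from the bottom:
e(26) + g(28) → 54
54 + d(62) → 116
h(79) + b(81) → 160
a(84) + c(115) → 199
116 + 160 → 276
f(198) + 199 → 397
276 + 397 → 673
d's leaf is at depth 3, giving a 3-bit codeword.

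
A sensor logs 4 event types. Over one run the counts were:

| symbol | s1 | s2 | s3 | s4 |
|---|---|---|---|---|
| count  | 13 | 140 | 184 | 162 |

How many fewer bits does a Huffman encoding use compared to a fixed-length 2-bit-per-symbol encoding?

Fixed-length: 2 bits × 499 symbols = 998 bits.
Huffman merges:
combine s1(13), s2(140) → 153
combine 153, s4(162) → 315
combine s3(184), 315 → 499
Huffman total = 153 + 315 + 499 = 967 bits.
Saving = 998 − 967 = 31 bits.

31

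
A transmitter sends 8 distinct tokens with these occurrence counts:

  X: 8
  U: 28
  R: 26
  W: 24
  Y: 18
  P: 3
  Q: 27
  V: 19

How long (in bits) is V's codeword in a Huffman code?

3

Repeatedly merge the two smallest:
merge P(3) and X(8): 11
merge 11 and Y(18): 29
merge V(19) and W(24): 43
merge R(26) and Q(27): 53
merge U(28) and 29: 57
merge 43 and 53: 96
merge 57 and 96: 153
V's leaf is at depth 3, giving a 3-bit codeword.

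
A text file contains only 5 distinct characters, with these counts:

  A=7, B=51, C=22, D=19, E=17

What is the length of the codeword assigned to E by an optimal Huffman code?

Repeatedly merge the two smallest:
merge A(7) and E(17): 24
merge D(19) and C(22): 41
merge 24 and 41: 65
merge B(51) and 65: 116
The subtree containing E is merged 3 times, so code length = 3.

3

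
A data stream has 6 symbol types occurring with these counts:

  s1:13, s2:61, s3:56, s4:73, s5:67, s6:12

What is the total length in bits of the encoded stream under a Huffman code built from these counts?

Greedily combine the two least-frequent nodes:
combine s6(12), s1(13) → 25
combine 25, s3(56) → 81
combine s2(61), s5(67) → 128
combine s4(73), 81 → 154
combine 128, 154 → 282
Each symbol's bit-cost is frequency × depth; summing gives 670 bits (equivalently 25 + 81 + 128 + 154 + 282).

670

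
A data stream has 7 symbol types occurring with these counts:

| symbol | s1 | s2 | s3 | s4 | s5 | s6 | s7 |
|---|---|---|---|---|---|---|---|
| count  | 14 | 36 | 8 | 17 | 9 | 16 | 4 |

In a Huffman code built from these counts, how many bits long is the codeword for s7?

Huffman merges, smallest pair first:
combine s7(4), s3(8) → 12
combine s5(9), 12 → 21
combine s1(14), s6(16) → 30
combine s4(17), 21 → 38
combine 30, s2(36) → 66
combine 38, 66 → 104
The subtree containing s7 is merged 4 times, so code length = 4.

4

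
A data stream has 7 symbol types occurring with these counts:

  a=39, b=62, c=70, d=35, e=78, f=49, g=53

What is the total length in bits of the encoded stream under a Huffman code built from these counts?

Greedily combine the two least-frequent nodes:
combine d(35), a(39) → 74
combine f(49), g(53) → 102
combine b(62), c(70) → 132
combine 74, e(78) → 152
combine 102, 132 → 234
combine 152, 234 → 386
Total encoded bits = sum of merged weights = 74 + 102 + 132 + 152 + 234 + 386 = 1080.

1080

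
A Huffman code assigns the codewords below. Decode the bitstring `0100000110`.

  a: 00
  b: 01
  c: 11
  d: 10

baabd

Read left to right; each codeword is recognised as soon as it completes (prefix code):
  01→b | 00→a | 00→a | 01→b | 10→d
Decoded message: baabd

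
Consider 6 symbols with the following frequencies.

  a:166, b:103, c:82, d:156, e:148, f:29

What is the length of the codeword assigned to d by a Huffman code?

Huffman merges, smallest pair first:
merge f(29) and c(82): 111
merge b(103) and 111: 214
merge e(148) and d(156): 304
merge a(166) and 214: 380
merge 304 and 380: 684
d's leaf is at depth 2, giving a 2-bit codeword.

2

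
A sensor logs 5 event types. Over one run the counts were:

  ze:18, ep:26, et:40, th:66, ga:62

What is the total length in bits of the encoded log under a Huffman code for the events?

468

Greedily combine the two least-frequent nodes:
combine ze(18), ep(26) → 44
combine et(40), 44 → 84
combine ga(62), th(66) → 128
combine 84, 128 → 212
Each symbol's bit-cost is frequency × depth; summing gives 468 bits (equivalently 44 + 84 + 128 + 212).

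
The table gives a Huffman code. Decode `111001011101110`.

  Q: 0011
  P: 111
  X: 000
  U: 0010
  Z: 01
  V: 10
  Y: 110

Read left to right; each codeword is recognised as soon as it completes (prefix code):
  111→P | 0010→U | 111→P | 01→Z | 110→Y
Decoded message: PUPZY

PUPZY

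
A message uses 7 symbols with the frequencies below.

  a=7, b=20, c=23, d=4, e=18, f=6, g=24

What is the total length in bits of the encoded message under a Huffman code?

266

Build the Huffman tree bottom-up:
d(4) + f(6) → 10
a(7) + 10 → 17
17 + e(18) → 35
b(20) + c(23) → 43
g(24) + 35 → 59
43 + 59 → 102
Total encoded bits = sum of merged weights = 10 + 17 + 35 + 43 + 59 + 102 = 266.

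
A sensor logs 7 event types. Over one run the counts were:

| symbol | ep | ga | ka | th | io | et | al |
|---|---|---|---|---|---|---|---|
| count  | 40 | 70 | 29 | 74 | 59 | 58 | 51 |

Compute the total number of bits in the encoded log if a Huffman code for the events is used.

Greedily combine the two least-frequent nodes:
merge ka(29) and ep(40): 69
merge al(51) and et(58): 109
merge io(59) and 69: 128
merge ga(70) and th(74): 144
merge 109 and 128: 237
merge 144 and 237: 381
Each symbol's bit-cost is frequency × depth; summing gives 1068 bits (equivalently 69 + 109 + 128 + 144 + 237 + 381).

1068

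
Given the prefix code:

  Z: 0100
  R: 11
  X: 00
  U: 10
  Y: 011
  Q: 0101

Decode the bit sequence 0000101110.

Read left to right; each codeword is recognised as soon as it completes (prefix code):
  00→X | 00→X | 10→U | 11→R | 10→U
Decoded message: XXURU

XXURU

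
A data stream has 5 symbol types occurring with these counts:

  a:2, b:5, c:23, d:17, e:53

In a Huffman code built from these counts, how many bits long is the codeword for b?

Build the tree from the bottom:
a(2) + b(5) → 7
7 + d(17) → 24
c(23) + 24 → 47
47 + e(53) → 100
b sits 4 levels below the root, so its codeword is 4 bits.

4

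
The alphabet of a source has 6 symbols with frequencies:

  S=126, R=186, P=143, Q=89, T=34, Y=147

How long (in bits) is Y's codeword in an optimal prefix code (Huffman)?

Build the tree from the bottom:
merge T(34) and Q(89): 123
merge 123 and S(126): 249
merge P(143) and Y(147): 290
merge R(186) and 249: 435
merge 290 and 435: 725
Y sits 2 levels below the root, so its codeword is 2 bits.

2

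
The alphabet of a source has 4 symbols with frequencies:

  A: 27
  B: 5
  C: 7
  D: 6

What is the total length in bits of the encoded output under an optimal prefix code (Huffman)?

74

Greedily combine the two least-frequent nodes:
merge B(5) and D(6): 11
merge C(7) and 11: 18
merge 18 and A(27): 45
Total encoded bits = sum of merged weights = 11 + 18 + 45 = 74.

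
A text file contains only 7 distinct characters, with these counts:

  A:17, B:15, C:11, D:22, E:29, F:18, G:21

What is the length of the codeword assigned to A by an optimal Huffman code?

Huffman merges, smallest pair first:
combine C(11), B(15) → 26
combine A(17), F(18) → 35
combine G(21), D(22) → 43
combine 26, E(29) → 55
combine 35, 43 → 78
combine 55, 78 → 133
The subtree containing A is merged 3 times, so code length = 3.

3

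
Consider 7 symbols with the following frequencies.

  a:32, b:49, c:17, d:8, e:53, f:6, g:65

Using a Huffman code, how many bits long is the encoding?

Build the Huffman tree bottom-up:
merge f(6) and d(8): 14
merge 14 and c(17): 31
merge 31 and a(32): 63
merge b(49) and e(53): 102
merge 63 and g(65): 128
merge 102 and 128: 230
Each symbol's bit-cost is frequency × depth; summing gives 568 bits (equivalently 14 + 31 + 63 + 102 + 128 + 230).

568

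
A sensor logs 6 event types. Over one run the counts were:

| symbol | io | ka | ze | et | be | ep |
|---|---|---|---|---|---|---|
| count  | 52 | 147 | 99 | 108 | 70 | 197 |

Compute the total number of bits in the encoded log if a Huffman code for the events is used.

Build the Huffman tree bottom-up:
merge io(52) and be(70): 122
merge ze(99) and et(108): 207
merge 122 and ka(147): 269
merge ep(197) and 207: 404
merge 269 and 404: 673
The encoded length is the sum of every internal node's weight: 122 + 207 + 269 + 404 + 673 = 1675 bits.

1675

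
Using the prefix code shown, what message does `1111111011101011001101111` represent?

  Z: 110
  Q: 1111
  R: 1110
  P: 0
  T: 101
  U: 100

Read left to right; each codeword is recognised as soon as it completes (prefix code):
  1111→Q | 1110→R | 1110→R | 101→T | 100→U | 110→Z | 1111→Q
Decoded message: QRRTUZQ

QRRTUZQ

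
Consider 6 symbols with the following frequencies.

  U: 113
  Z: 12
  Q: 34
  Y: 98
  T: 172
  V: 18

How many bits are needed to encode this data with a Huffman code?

Greedily combine the two least-frequent nodes:
merge Z(12) and V(18): 30
merge 30 and Q(34): 64
merge 64 and Y(98): 162
merge U(113) and 162: 275
merge T(172) and 275: 447
The encoded length is the sum of every internal node's weight: 30 + 64 + 162 + 275 + 447 = 978 bits.

978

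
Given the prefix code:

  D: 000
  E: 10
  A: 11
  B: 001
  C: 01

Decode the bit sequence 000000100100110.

DDECBE

Read left to right; each codeword is recognised as soon as it completes (prefix code):
  000→D | 000→D | 10→E | 01→C | 001→B | 10→E
Decoded message: DDECBE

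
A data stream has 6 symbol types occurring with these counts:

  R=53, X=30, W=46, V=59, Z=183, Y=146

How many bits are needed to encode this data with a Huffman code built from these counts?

Merge the two smallest weights repeatedly:
merge X(30) and W(46): 76
merge R(53) and V(59): 112
merge 76 and 112: 188
merge Y(146) and Z(183): 329
merge 188 and 329: 517
The encoded length is the sum of every internal node's weight: 76 + 112 + 188 + 329 + 517 = 1222 bits.

1222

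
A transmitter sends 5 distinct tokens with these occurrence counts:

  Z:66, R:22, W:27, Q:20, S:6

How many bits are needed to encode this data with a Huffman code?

290

Greedily combine the two least-frequent nodes:
combine S(6), Q(20) → 26
combine R(22), 26 → 48
combine W(27), 48 → 75
combine Z(66), 75 → 141
Each symbol's bit-cost is frequency × depth; summing gives 290 bits (equivalently 26 + 48 + 75 + 141).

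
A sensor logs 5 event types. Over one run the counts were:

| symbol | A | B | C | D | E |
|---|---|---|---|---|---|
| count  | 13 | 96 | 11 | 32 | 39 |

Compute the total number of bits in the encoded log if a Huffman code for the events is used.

366

Greedily combine the two least-frequent nodes:
merge C(11) and A(13): 24
merge 24 and D(32): 56
merge E(39) and 56: 95
merge 95 and B(96): 191
Each symbol's bit-cost is frequency × depth; summing gives 366 bits (equivalently 24 + 56 + 95 + 191).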